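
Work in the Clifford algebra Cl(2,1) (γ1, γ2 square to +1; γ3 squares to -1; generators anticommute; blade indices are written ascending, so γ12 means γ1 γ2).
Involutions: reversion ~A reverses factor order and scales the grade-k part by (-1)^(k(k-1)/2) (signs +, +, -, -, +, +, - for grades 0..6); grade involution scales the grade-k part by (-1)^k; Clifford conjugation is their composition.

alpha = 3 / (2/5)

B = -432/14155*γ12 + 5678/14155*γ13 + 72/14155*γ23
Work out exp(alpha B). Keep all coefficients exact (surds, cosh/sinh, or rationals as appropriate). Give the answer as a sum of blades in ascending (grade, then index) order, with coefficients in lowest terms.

B^2 term by term: the squares give (-432/14155)^2*(γ12)^2 + (5678/14155)^2*(γ13)^2 + (72/14155)^2*(γ23)^2 = 186624/200364025*(-1) + 32239684/200364025*(+1) + 5184/200364025*(+1) = 4/25 (each basis 2-blade squares to minus the product of its generators' squares); cross terms between blades sharing an index anticommute and cancel. So B^2 = 4/25.
B^2 = 4/25 — since the square is positive, the closed form is hyperbolic: l = 2/5, alpha*l = 3, so exp(alpha B) = cosh(3) + (sinh(3)/(2/5))*B = cosh(3) + (5*sinh(3)/2)*B.
Answer: cosh(3) - 216*sinh(3)/2831*γ12 + 2839*sinh(3)/2831*γ13 + 36*sinh(3)/2831*γ23


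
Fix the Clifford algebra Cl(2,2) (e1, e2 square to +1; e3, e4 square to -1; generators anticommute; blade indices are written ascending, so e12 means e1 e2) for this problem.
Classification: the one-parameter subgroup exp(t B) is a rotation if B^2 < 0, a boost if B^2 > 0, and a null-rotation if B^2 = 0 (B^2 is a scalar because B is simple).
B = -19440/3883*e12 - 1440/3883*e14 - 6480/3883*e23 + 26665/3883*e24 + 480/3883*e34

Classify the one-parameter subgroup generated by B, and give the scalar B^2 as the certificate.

B^2 term by term: the squares give (-19440/3883)^2*(e12)^2 + (-1440/3883)^2*(e14)^2 + (-6480/3883)^2*(e23)^2 + (26665/3883)^2*(e24)^2 + (480/3883)^2*(e34)^2 = 377913600/15077689*(-1) + 2073600/15077689*(+1) + 41990400/15077689*(+1) + 711022225/15077689*(+1) + 230400/15077689*(-1) = 25 (each basis 2-blade squares to minus the product of its generators' squares); cross terms between blades sharing an index anticommute and cancel; the commuting (index-disjoint) pairs give grade-4 terms 2*c*c'*(blade product), which cancel blade by blade — e1234: -18662400/15077689 + 18662400/15077689 = 0 — confirming B is simple. So B^2 = 25.
Answer: boost, certificate B^2 = 25. The scalar 25 is the complete invariant here: its sign names the subgroup type.


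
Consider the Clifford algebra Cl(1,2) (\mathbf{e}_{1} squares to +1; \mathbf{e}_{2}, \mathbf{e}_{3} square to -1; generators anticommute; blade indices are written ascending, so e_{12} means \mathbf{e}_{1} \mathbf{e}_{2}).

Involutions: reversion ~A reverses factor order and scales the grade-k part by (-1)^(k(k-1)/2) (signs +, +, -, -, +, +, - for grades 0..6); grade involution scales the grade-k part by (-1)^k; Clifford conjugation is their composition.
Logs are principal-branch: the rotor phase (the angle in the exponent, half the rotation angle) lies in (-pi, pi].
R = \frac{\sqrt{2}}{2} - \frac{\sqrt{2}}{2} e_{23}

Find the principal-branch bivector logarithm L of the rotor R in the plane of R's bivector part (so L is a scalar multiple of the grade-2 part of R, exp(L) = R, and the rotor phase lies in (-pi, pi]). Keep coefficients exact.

The scalar part of R is \frac{\sqrt{2}}{2}, which pins the rotor phase on the principal branch; dividing the bivector part by the sine of that phase recovers the unit plane, and L is the phase times that plane.
Concretely: cos(phase) = \frac{\sqrt{2}}{2} gives phase = ±\frac{\pi}{4}, and since phase/sin(phase) is even the sign is immaterial: L = (phase/sin(phase)) * <R>_2 = (\frac{\sqrt{2} \pi}{4}) * <R>_2.
Answer: - \frac{\pi}{4} e_{23}


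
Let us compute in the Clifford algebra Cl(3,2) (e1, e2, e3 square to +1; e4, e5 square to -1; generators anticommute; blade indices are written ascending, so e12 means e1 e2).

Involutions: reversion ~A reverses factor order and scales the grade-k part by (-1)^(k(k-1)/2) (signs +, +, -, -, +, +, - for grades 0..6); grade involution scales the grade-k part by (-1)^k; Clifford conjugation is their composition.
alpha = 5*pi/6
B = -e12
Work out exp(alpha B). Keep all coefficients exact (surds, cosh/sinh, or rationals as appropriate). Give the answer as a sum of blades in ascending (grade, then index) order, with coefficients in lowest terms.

B^2 = (-1)^2*(e12)^2 = 1*(-1) = -1 (a basis 2-blade squares to minus the product of its generators' squares).
B^2 = -1 — the negative square puts this in the circular regime; l = 1, alpha*l = 5*pi/6, so exp(alpha B) = cos(5*pi/6) + (sin(5*pi/6)/1)*B = -sqrt(3)/2 + (1/2)*B.
Answer: -sqrt(3)/2 - 1/2*e12


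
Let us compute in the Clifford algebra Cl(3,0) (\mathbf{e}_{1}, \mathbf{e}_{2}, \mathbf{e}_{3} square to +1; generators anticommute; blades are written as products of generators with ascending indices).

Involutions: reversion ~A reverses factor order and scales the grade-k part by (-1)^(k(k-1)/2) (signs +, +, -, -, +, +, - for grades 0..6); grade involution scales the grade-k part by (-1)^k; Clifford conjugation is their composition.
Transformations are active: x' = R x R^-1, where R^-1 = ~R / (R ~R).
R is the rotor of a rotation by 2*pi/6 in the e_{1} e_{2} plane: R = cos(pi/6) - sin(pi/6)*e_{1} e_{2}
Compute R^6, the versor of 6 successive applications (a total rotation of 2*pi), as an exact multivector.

Half-angle bookkeeping: 6 applications in e_{1} e_{2} add up to rotor phase 6*pi/6 = \pi, so R^6 = cos(\pi) - sin(\pi)*e_{1} e_{2}.
cos(\pi) = -1 and sin(\pi) = 0, so R^6 = -1. The total rotation 2*pi is 1 full turn, so every vector returns to itself, yet the rotor is -1, on the OTHER sheet of the double cover (an odd number of 2*pi turns).
Answer: -1


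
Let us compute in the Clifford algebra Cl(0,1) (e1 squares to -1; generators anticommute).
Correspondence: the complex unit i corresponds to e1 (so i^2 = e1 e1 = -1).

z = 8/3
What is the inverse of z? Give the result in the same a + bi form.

In blades: z = 8/3.
With qbar = 8/3 (scalar fixed, mapped units negated), z qbar = 64/9 (the sum of squared coefficients), so z^-1 = qbar / (64/9) = 3/8; translating back:
Answer: 3/8


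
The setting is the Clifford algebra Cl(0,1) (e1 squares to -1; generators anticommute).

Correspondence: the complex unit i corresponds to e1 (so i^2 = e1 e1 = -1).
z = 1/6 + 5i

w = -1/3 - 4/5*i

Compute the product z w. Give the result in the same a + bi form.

In blades: z = 1/6 + 5*e1, w = -1/3 - 4/5*e1.
Distribute z over w term by term (generator squares from the signature, products reordered to ascending indices): (1/6)*w = -1/18 - 2/15*e1; (5*e1)*w = 4 - 5/3*e1.
Sum: 71/18 - 9/5*e1; translating back through the correspondence:
Answer: 71/18 - 9/5*i


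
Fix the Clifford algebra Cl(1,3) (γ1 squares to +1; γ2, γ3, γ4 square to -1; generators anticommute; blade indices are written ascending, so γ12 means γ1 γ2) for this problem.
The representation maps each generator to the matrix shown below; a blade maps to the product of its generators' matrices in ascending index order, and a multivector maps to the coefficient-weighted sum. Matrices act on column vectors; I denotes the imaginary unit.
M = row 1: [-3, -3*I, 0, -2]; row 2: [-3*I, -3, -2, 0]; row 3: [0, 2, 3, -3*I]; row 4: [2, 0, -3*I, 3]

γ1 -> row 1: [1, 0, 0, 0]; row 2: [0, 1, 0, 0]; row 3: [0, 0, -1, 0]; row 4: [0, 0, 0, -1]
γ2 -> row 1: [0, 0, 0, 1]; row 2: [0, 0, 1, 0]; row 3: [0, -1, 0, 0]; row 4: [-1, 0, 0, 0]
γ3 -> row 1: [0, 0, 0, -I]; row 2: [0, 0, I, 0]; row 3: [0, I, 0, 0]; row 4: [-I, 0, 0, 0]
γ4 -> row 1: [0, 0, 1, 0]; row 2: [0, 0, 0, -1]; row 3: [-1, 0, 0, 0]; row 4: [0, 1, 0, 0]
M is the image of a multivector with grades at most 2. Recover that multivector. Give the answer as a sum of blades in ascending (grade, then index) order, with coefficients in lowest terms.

Method: the blade images are trace-orthogonal — tr(rho(e_A) rho(e_B)^-1) = 4 if A = B and 0 otherwise — and rho(e_A)^-1 = (e_A)^2 * rho(e_A) with (e_A)^2 = +1 or -1, so the coefficient of e_A in the preimage is (e_A)^2 * tr(M rho(e_A))/4.
Nonzero projections over blades of grade <= 2: γ1: (γ1)^2 = +1, tr(M rho(γ1)) = -12, coefficient -3; γ2: (γ2)^2 = -1, tr(M rho(γ2)) = 8, coefficient -2; γ34: (γ34)^2 = -1, tr(M rho(γ34)) = -12, coefficient 3. Every other blade of grade <= 2 projects to 0.
Answer: -3*γ1 - 2*γ2 + 3*γ34


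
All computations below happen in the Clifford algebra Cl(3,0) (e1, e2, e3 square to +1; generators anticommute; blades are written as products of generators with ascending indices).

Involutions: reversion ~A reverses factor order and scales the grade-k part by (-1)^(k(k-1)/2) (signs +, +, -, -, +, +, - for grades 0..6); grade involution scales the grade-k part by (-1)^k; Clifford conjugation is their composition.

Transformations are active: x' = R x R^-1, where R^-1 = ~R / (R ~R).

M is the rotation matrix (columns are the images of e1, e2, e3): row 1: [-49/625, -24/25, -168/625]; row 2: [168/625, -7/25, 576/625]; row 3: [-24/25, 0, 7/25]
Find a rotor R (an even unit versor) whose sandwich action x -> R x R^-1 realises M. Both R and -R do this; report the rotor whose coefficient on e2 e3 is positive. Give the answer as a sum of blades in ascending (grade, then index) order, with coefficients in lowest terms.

Method: write R = a + b12*e1 e2 + b13*e1 e3 + b23*e2 e3 with a^2 + b12^2 + b13^2 + b23^2 = 1 (so R^-1 = ~R). Expanding the columns R e_j ~R gives tr M = 4a^2 - 1 and, from the antisymmetric part, M21 - M12 = -4a*b12, M13 - M31 = 4a*b13, M32 - M23 = -4a*b23.
Here tr M = -49/625, so a^2 = (1 + tr M)/4 = 144/625 and a = ±12/25. Taking a = 12/25: M21 - M12 = 768/625, M13 - M31 = 432/625, M32 - M23 = -576/625, giving b12 = -16/25, b13 = 9/25, b23 = 12/25, i.e. R = 12/25 - 16/25*e1 e2 + 9/25*e1 e3 + 12/25*e2 e3.
Its e2 e3 coefficient is already positive.
Answer: 12/25 - 16/25*e1 e2 + 9/25*e1 e3 + 12/25*e2 e3. Sheet selection: the two-to-one cover makes ±R indistinguishable at the matrix level (trace -49/625), so uniqueness comes from the required sign on e2 e3.


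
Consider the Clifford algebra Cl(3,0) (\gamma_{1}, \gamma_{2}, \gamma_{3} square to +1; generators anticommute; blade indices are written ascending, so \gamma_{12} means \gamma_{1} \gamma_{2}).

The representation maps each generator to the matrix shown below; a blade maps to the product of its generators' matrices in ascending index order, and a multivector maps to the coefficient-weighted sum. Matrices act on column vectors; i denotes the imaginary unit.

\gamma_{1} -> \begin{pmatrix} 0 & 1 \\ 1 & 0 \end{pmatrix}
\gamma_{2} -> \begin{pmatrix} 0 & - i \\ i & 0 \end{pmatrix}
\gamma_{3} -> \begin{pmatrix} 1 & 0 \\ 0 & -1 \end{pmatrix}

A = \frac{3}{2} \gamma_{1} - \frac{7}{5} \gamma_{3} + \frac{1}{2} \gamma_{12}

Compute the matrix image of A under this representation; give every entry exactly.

Bivector images (products of the table entries): rho(\gamma_{12}) = rho(\gamma_{1})rho(\gamma_{2}) = \begin{pmatrix} i & 0 \\ 0 & - i \end{pmatrix}.
M = (\frac{3}{2})*rho(\gamma_{1}) + (-\frac{7}{5})*rho(\gamma_{3}) + (\frac{1}{2})*rho(\gamma_{12}), summed entrywise:
Answer: \begin{pmatrix} - \frac{7}{5} + \frac{i}{2} & \frac{3}{2} \\ \frac{3}{2} & \frac{7}{5} - \frac{i}{2} \end{pmatrix}


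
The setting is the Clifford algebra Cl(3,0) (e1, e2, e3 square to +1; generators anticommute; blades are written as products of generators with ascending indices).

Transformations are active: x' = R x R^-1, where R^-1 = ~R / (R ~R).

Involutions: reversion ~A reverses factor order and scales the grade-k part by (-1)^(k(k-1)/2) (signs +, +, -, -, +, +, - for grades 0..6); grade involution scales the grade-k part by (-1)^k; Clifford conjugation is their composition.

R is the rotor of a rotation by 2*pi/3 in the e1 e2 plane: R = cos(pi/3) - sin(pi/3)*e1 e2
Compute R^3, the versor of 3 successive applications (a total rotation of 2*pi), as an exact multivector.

Half-angle bookkeeping: 3 applications in e1 e2 add up to rotor phase 3*pi/3 = pi, so R^3 = cos(pi) - sin(pi)*e1 e2.
cos(pi) = -1 and sin(pi) = 0, so R^3 = -1. The total rotation 2*pi is 1 full turn, so every vector returns to itself, yet the rotor is -1, on the OTHER sheet of the double cover (an odd number of 2*pi turns).
Answer: -1


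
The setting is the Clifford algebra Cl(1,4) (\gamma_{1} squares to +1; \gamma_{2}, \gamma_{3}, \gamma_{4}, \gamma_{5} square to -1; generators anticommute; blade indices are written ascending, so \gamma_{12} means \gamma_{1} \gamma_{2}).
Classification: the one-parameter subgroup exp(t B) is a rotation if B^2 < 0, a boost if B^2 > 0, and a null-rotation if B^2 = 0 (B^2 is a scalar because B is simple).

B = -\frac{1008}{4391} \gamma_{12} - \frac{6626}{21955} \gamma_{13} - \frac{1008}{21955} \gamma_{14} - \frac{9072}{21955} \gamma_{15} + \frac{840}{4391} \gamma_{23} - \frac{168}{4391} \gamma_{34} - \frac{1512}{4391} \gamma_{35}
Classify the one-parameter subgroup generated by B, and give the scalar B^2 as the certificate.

B^2 term by term: the squares give (-\frac{1008}{4391})^2*(\gamma_{12})^2 + (-\frac{6626}{21955})^2*(\gamma_{13})^2 + (-\frac{1008}{21955})^2*(\gamma_{14})^2 + (-\frac{9072}{21955})^2*(\gamma_{15})^2 + (\frac{840}{4391})^2*(\gamma_{23})^2 + (-\frac{168}{4391})^2*(\gamma_{34})^2 + (-\frac{1512}{4391})^2*(\gamma_{35})^2 = \frac{1016064}{19280881}*(+1) + \frac{43903876}{482022025}*(+1) + \frac{1016064}{482022025}*(+1) + \frac{82301184}{482022025}*(+1) + \frac{705600}{19280881}*(-1) + \frac{28224}{19280881}*(-1) + \frac{2286144}{19280881}*(-1) = \frac{4}{25} (each basis 2-blade squares to minus the product of its generators' squares); cross terms between blades sharing an index anticommute and cancel; the commuting (index-disjoint) pairs give grade-4 terms 2*c*c'*(blade product), which cancel blade by blade — \gamma_{1234}: \frac{338688}{19280881} - \frac{338688}{19280881} = 0; \gamma_{1235}: \frac{3048192}{19280881} - \frac{3048192}{19280881} = 0; \gamma_{1345}: -\frac{3048192}{96404405} + \frac{3048192}{96404405} = 0 — confirming B is simple. So B^2 = \frac{4}{25}.
Answer: boost, certificate B^2 = \frac{4}{25}. The invariant at work: B^2 = \frac{4}{25} is unchanged by conjugation, hence its sign classifies the subgroup whatever basis B is written in.


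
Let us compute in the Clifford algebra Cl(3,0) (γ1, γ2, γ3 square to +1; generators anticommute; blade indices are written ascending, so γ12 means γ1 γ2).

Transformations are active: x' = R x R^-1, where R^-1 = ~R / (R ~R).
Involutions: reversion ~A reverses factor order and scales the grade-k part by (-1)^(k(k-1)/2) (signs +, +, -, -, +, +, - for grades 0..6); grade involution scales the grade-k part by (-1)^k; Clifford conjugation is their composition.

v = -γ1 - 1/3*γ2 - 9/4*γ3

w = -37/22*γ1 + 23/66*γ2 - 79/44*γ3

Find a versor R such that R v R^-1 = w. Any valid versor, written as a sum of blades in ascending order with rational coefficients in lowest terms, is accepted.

Here q(v) = q(w) = 889/144; the classical choice R = v + w = -59/22*γ1 + 1/66*γ2 - 89/22*γ3 then realises v -> w under the sandwich.
Answer: -59/22*γ1 + 1/66*γ2 - 89/22*γ3


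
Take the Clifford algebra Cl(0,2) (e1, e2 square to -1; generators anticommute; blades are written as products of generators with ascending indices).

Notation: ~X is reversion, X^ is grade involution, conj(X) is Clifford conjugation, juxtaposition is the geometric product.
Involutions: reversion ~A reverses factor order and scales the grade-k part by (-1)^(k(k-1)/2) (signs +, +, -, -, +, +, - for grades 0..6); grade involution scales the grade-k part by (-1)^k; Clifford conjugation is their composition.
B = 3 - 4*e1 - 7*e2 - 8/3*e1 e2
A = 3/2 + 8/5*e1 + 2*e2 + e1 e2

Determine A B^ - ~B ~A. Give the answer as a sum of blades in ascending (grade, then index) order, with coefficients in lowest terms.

first term: -397/30 - 23/15*e1 + 743/30*e2 + 11/5*e1 e2
second term: 827/30 + 7/15*e1 - 127/30*e2 + 21/5*e1 e2
Answer: -204/5 - 2*e1 + 29*e2 - 2*e1 e2


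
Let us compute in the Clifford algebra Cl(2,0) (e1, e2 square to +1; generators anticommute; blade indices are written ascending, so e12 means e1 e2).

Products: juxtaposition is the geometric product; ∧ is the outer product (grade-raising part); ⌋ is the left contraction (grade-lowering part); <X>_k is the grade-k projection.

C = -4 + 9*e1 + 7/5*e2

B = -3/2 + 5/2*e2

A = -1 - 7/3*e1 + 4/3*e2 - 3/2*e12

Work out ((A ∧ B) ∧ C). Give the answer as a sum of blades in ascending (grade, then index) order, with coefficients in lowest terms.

step 1: 3/2 + 7/2*e1 - 9/2*e2 - 43/12*e12
step 2: -6 - 1/2*e1 + 201/10*e2 + 896/15*e12
Answer: -6 - 1/2*e1 + 201/10*e2 + 896/15*e12


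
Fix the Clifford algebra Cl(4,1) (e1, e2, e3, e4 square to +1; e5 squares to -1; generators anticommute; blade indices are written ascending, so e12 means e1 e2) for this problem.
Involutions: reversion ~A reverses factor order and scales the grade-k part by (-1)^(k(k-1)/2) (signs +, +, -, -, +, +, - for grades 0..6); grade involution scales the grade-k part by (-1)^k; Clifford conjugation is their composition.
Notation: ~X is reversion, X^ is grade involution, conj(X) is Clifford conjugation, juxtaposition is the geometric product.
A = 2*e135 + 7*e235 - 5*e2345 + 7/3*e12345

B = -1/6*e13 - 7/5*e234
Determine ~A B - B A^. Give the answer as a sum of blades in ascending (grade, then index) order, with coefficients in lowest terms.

first term: 20/3*e5 - 49/15*e15 + 49/5*e45 + 7/6*e125 - 7/18*e245 + 109/30*e1245
second term: -22/3*e5 + 49/15*e15 - 49/5*e45 - 7/6*e125 + 7/18*e245 + 59/30*e1245
Answer: 14*e5 - 98/15*e15 + 98/5*e45 + 7/3*e125 - 7/9*e245 + 5/3*e1245


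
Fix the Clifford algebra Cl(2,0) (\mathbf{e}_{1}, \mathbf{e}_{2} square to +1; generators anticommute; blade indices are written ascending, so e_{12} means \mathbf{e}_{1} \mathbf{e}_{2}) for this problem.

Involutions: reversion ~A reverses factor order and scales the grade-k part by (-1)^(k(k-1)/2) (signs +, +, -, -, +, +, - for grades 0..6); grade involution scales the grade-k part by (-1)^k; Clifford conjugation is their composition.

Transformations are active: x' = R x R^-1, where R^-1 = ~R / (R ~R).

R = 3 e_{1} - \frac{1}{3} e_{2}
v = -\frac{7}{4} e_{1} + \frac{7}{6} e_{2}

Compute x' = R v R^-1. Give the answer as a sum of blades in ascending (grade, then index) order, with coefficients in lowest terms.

~R = 3 e_{1} - \frac{1}{3} e_{2}, and R ~R = \frac{82}{9}, so R^-1 = ~R / (\frac{82}{9}).
R v = -\frac{203}{36} + \frac{35}{12} e_{12}
Answer: -\frac{161}{82} e_{1} - \frac{371}{492} e_{2}


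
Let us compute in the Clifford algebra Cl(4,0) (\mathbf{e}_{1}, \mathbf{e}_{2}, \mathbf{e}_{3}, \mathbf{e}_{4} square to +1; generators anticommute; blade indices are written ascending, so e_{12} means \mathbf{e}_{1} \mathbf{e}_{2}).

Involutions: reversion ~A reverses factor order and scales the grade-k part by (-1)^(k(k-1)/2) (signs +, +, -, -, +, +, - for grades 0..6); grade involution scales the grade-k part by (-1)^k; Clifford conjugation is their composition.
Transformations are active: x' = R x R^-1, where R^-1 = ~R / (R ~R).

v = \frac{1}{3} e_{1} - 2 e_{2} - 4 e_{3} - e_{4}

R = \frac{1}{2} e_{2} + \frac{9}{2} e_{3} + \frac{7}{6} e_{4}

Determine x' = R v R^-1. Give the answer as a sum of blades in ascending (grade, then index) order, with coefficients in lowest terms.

~R = \frac{1}{2} e_{2} + \frac{9}{2} e_{3} + \frac{7}{6} e_{4}, and R ~R = \frac{787}{36}, so R^-1 = ~R / (\frac{787}{36}).
R v = -\frac{121}{6} - \frac{1}{6} e_{12} - \frac{3}{2} e_{13} - \frac{7}{18} e_{14} + 7 e_{23} + \frac{11}{6} e_{24} + \frac{1}{6} e_{34}
Answer: -\frac{1}{3} e_{1} + \frac{848}{787} e_{2} - \frac{3386}{787} e_{3} - \frac{907}{787} e_{4}


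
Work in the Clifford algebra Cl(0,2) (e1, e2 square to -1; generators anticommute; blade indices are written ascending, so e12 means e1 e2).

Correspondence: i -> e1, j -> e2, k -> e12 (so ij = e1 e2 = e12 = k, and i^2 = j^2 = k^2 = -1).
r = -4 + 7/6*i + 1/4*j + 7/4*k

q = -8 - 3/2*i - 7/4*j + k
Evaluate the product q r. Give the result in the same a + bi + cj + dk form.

In blades: q = -8 - 3/2*e1 - 7/4*e2 + e12, r = -4 + 7/6*e1 + 1/4*e2 + 7/4*e12.
Distribute q over r term by term (generator squares from the signature, products reordered to ascending indices): (-8)*r = 32 - 28/3*e1 - 2*e2 - 14*e12; (-3/2*e1)*r = 7/4 + 6*e1 + 21/8*e2 - 3/8*e12; (-7/4*e2)*r = 7/16 - 49/16*e1 + 7*e2 + 49/24*e12; (e12)*r = -7/4 - 1/4*e1 + 7/6*e2 - 4*e12.
Sum: 519/16 - 319/48*e1 + 211/24*e2 - 49/3*e12; translating back through the correspondence:
Answer: 519/16 - 319/48*i + 211/24*j - 49/3*k


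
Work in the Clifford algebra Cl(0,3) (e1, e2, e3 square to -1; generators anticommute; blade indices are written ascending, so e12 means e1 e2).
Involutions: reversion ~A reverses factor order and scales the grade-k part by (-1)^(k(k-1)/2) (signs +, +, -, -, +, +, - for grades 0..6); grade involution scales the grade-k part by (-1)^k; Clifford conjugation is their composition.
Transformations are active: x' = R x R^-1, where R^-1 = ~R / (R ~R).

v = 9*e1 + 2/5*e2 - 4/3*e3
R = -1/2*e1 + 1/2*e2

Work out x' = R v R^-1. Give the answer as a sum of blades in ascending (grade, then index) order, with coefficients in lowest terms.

~R = -1/2*e1 + 1/2*e2, and R ~R = -1/2, so R^-1 = ~R / (-1/2).
R v = 43/10 - 47/10*e12 + 2/3*e13 - 2/3*e23
Answer: -2/5*e1 - 9*e2 + 4/3*e3


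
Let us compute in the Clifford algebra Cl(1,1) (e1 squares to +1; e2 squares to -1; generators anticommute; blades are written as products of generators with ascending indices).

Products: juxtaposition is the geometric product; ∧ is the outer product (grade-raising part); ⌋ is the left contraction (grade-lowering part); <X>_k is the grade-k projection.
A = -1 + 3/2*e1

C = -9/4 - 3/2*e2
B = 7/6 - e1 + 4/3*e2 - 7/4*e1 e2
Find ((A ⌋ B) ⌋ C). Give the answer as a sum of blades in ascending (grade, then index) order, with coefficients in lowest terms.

step 1: -8/3 + e1 - 95/24*e2 + 7/4*e1 e2
step 2: 1/16 + 4*e2
Answer: 1/16 + 4*e2


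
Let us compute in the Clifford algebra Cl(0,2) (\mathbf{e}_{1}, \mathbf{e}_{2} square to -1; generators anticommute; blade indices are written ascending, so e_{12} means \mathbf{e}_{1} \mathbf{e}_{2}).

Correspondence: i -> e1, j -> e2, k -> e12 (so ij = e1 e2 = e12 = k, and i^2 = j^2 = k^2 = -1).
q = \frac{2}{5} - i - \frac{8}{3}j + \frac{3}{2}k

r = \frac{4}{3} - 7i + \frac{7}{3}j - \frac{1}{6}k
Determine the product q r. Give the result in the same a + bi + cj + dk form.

In blades: q = \frac{2}{5} - e_{1} - \frac{8}{3} e_{2} + \frac{3}{2} e_{12}, r = \frac{4}{3} - 7 e_{1} + \frac{7}{3} e_{2} - \frac{1}{6} e_{12}.
Distribute q over r term by term (generator squares from the signature, products reordered to ascending indices): (\frac{2}{5})*r = \frac{8}{15} - \frac{14}{5} e_{1} + \frac{14}{15} e_{2} - \frac{1}{15} e_{12}; (-e_{1})*r = -7 - \frac{4}{3} e_{1} - \frac{1}{6} e_{2} - \frac{7}{3} e_{12}; (-\frac{8}{3} e_{2})*r = \frac{56}{9} + \frac{4}{9} e_{1} - \frac{32}{9} e_{2} - \frac{56}{3} e_{12}; (\frac{3}{2} e_{12})*r = \frac{1}{4} - \frac{7}{2} e_{1} - \frac{21}{2} e_{2} + 2 e_{12}.
Sum: \frac{1}{180} - \frac{647}{90} e_{1} - \frac{598}{45} e_{2} - \frac{286}{15} e_{12}; translating back through the correspondence:
Answer: \frac{1}{180} - \frac{647}{90}i - \frac{598}{45}j - \frac{286}{15}k


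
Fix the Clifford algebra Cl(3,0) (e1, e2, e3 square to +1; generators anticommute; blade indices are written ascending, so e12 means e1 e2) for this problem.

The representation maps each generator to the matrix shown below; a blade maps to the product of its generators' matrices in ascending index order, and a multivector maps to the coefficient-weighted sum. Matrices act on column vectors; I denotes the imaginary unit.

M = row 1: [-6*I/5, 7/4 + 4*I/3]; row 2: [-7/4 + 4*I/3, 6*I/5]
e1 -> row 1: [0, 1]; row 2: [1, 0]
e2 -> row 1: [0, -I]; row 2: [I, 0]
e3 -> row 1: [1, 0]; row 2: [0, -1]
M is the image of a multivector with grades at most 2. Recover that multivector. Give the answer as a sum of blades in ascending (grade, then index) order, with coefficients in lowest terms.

Method: 1, rho(e1), rho(e2), rho(e3) form a trace-orthogonal basis of the 2x2 complex matrices (tr(X Y) = 2 if X = Y, else 0), so M = m0*1 + m1*rho(e1) + m2*rho(e2) + m3*rho(e3) with m0 = tr(M)/2 = 0, m1 = tr(M rho(e1))/2 = 4*I/3, m2 = tr(M rho(e2))/2 = 7*I/4, m3 = tr(M rho(e3))/2 = -6*I/5.
Multiplying table entries, the bivector images are rho(e12) = I*rho(e3), rho(e13) = -I*rho(e2), rho(e23) = I*rho(e1); with real blade coefficients the real parts of m0..m3 are the coefficients of 1, e1, e2, e3 and the imaginary parts give the bivectors (e23: Im m1, e13: -Im m2, e12: Im m3).
Answer: -6/5*e12 - 7/4*e13 + 4/3*e23


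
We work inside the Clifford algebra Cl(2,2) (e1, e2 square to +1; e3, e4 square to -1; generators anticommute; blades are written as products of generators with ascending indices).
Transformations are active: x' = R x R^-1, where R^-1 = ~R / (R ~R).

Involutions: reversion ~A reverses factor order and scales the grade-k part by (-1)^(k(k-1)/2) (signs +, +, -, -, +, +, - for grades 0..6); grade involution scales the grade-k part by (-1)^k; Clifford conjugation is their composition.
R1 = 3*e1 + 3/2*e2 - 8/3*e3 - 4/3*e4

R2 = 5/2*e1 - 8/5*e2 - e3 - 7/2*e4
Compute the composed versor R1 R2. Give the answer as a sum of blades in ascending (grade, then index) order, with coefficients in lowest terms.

Distribute over the terms of R1 (each basis-blade product reordered to ascending indices, repeated generators contracted through their squares):
(3*e1) R2 = 15/2 - 24/5*e1 e2 - 3*e1 e3 - 21/2*e1 e4
(3/2*e2) R2 = -12/5 - 15/4*e1 e2 - 3/2*e2 e3 - 21/4*e2 e4
(-8/3*e3) R2 = -8/3 + 20/3*e1 e3 - 64/15*e2 e3 + 28/3*e3 e4
(-4/3*e4) R2 = -14/3 + 10/3*e1 e4 - 32/15*e2 e4 - 4/3*e3 e4
Summing the partial products and collecting blades:
Answer: -67/30 - 171/20*e1 e2 + 11/3*e1 e3 - 43/6*e1 e4 - 173/30*e2 e3 - 443/60*e2 e4 + 8*e3 e4


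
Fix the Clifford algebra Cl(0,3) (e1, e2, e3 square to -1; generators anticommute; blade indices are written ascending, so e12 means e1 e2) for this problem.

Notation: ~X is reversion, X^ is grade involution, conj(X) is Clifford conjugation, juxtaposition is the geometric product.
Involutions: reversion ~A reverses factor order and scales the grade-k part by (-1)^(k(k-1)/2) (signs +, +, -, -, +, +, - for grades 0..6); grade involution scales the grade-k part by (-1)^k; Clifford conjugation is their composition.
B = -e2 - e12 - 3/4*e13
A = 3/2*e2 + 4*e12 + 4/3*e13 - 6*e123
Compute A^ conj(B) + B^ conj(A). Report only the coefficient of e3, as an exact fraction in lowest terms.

first term: -7/2 - 11/2*e1 + 9/2*e2 - 6*e3 + 6*e13 + 5/3*e23 - 5/24*e123
second term: -7/2 - 11/2*e1 + 9/2*e2 - 6*e3 - 6*e13 - 5/3*e23 + 5/24*e123
Answer: -12


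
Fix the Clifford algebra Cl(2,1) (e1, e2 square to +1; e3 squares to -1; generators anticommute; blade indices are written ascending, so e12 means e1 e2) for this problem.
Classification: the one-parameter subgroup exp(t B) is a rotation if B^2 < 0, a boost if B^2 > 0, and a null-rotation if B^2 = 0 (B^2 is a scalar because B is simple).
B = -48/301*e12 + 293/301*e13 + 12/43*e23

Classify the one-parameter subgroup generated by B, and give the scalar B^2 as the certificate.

B^2 term by term: the squares give (-48/301)^2*(e12)^2 + (293/301)^2*(e13)^2 + (12/43)^2*(e23)^2 = 2304/90601*(-1) + 85849/90601*(+1) + 144/1849*(+1) = 1 (each basis 2-blade squares to minus the product of its generators' squares); cross terms between blades sharing an index anticommute and cancel. So B^2 = 1.
Answer: boost, certificate B^2 = 1. Why this suffices: the scalar 1 survives any versor conjugation, so its sign alone determines the class however B is presented.


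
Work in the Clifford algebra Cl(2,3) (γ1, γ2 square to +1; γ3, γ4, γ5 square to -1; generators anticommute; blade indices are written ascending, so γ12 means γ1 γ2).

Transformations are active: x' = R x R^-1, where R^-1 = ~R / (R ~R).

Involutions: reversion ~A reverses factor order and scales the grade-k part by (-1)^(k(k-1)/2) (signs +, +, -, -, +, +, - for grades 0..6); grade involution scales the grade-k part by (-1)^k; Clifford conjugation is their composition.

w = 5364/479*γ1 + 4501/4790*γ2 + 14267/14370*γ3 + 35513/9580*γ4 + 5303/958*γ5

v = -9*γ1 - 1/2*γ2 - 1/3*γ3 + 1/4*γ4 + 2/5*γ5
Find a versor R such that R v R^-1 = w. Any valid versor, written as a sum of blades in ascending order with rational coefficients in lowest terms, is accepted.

A norm check does it: q(v) = q(w) = 291299/3600, hence R = v + w = 1053/479*γ1 + 1053/2395*γ2 + 3159/4790*γ3 + 9477/2395*γ4 + 28431/4790*γ5 realises the map — parallel part kept, (v - w)/2 negated, v carried to w.
Answer: 1053/479*γ1 + 1053/2395*γ2 + 3159/4790*γ3 + 9477/2395*γ4 + 28431/4790*γ5


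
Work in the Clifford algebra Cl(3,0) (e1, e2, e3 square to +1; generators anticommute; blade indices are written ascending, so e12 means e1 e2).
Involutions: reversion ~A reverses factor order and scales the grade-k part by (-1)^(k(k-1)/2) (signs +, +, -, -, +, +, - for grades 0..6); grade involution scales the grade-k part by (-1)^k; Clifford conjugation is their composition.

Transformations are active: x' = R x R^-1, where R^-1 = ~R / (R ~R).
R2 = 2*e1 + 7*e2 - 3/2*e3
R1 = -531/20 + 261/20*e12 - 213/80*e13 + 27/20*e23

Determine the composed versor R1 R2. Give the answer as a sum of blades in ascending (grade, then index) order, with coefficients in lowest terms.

Distribute over the terms of R2 (each basis-blade product reordered to ascending indices, repeated generators contracted through their squares):
R1 (2*e1) = -531/10*e1 - 261/10*e2 + 213/40*e3 + 27/10*e123
R1 (7*e2) = 1827/20*e1 - 3717/20*e2 - 189/20*e3 + 1491/80*e123
R1 (-3/2*e3) = 639/160*e1 - 81/40*e2 + 1593/40*e3 - 783/40*e123
Summing the partial products and collecting blades:
Answer: 6759/160*e1 - 8559/40*e2 + 357/10*e3 + 141/80*e123


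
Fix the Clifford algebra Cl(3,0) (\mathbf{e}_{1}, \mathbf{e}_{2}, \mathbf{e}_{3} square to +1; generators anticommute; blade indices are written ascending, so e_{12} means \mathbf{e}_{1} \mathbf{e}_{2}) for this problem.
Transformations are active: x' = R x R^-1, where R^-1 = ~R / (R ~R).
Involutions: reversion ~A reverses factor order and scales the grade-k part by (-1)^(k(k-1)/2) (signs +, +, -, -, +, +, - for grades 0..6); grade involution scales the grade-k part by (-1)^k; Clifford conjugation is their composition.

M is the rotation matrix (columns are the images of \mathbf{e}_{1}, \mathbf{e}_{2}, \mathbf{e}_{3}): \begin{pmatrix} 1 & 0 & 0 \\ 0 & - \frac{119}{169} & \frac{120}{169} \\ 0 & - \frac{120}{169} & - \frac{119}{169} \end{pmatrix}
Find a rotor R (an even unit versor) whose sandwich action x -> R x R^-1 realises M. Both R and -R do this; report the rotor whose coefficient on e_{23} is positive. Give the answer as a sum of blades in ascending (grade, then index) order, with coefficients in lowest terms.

Method: write R = a + b12*e_{12} + b13*e_{13} + b23*e_{23} with a^2 + b12^2 + b13^2 + b23^2 = 1 (so R^-1 = ~R). Expanding the columns R e_j ~R gives tr M = 4a^2 - 1 and, from the antisymmetric part, M21 - M12 = -4a*b12, M13 - M31 = 4a*b13, M32 - M23 = -4a*b23.
Here tr M = -\frac{69}{169}, so a^2 = (1 + tr M)/4 = \frac{25}{169} and a = ±\frac{5}{13}. Taking a = \frac{5}{13}: M21 - M12 = 0, M13 - M31 = 0, M32 - M23 = -\frac{240}{169}, giving b12 = 0, b13 = 0, b23 = \frac{12}{13}, i.e. R = \frac{5}{13} + \frac{12}{13} e_{23}.
Its e_{23} coefficient is already positive.
Answer: \frac{5}{13} + \frac{12}{13} e_{23}. Uniqueness: Spin(3) -> SO(3) maps R and -R to the same rotation of trace -\frac{69}{169}; fixing the sign of the e_{23} coefficient removes the ambiguity.


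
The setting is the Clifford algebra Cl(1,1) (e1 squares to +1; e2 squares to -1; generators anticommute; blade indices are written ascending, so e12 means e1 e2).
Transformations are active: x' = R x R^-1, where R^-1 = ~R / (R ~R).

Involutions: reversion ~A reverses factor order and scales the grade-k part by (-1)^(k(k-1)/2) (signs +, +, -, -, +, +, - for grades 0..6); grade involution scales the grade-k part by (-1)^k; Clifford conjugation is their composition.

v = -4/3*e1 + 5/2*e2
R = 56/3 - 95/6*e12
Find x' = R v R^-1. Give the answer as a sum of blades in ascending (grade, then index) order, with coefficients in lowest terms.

~R = 56/3 + 95/6*e12, and R ~R = 391/4, so R^-1 = ~R / (391/4).
R v = 529/36*e1 + 230/9*e2
Answer: 3188/459*e1 + 6665/918*e2


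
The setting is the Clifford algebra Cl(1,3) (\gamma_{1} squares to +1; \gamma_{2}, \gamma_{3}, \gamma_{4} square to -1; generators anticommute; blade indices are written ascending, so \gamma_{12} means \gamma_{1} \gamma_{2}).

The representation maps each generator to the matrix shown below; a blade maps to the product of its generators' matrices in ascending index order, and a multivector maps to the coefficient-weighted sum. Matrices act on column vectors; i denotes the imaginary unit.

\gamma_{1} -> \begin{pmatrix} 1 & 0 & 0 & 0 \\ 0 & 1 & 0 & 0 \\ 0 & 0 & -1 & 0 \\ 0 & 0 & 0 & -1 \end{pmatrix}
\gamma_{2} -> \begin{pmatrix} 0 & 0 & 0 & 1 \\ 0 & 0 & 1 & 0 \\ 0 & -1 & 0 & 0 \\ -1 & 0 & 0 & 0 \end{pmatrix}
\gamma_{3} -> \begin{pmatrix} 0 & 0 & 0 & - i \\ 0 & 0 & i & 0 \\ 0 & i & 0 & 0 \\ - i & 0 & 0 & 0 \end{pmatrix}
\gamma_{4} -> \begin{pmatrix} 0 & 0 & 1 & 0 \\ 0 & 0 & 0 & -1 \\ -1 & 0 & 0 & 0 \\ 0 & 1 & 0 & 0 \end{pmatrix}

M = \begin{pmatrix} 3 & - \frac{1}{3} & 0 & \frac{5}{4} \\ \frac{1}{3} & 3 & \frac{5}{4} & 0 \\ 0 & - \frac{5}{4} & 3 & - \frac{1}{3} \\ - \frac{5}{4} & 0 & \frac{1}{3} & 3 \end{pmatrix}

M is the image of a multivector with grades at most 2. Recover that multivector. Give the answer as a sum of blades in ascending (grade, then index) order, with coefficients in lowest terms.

Method: the blade images are trace-orthogonal — tr(rho(e_A) rho(e_B)^-1) = 4 if A = B and 0 otherwise — and rho(e_A)^-1 = (e_A)^2 * rho(e_A) with (e_A)^2 = +1 or -1, so the coefficient of e_A in the preimage is (e_A)^2 * tr(M rho(e_A))/4.
Nonzero projections over blades of grade <= 2: 1: (1)^2 = +1, tr(M 1) = 12, coefficient 3; \gamma_{2}: (\gamma_{2})^2 = -1, tr(M rho(\gamma_{2})) = -5, coefficient \frac{5}{4}; \gamma_{24}: (\gamma_{24})^2 = -1, tr(M rho(\gamma_{24})) = \frac{4}{3}, coefficient -\frac{1}{3}. Every other blade of grade <= 2 projects to 0.
Answer: 3 + \frac{5}{4} \gamma_{2} - \frac{1}{3} \gamma_{24}


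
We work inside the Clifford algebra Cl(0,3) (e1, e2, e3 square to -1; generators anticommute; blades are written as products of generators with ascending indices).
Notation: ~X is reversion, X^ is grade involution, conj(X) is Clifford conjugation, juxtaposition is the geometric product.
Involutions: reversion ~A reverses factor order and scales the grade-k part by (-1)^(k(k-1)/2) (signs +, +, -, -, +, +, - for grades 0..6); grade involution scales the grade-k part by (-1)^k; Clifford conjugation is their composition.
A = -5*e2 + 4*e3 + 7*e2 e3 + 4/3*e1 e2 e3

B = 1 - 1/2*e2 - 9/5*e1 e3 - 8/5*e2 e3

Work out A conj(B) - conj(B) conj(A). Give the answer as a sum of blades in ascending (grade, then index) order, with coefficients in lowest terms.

first term: -87/10 + 76/15*e1 + 19/5*e2 + 31/2*e3 - 63/5*e1 e2 + 2/3*e1 e3 + 5*e2 e3 + 31/3*e1 e2 e3
second term: 87/10 + 76/15*e1 + 69/5*e2 + 15/2*e3 - 63/5*e1 e2 + 2/3*e1 e3 - 9*e2 e3 - 23/3*e1 e2 e3
Answer: -87/5 - 10*e2 + 8*e3 + 14*e2 e3 + 18*e1 e2 e3


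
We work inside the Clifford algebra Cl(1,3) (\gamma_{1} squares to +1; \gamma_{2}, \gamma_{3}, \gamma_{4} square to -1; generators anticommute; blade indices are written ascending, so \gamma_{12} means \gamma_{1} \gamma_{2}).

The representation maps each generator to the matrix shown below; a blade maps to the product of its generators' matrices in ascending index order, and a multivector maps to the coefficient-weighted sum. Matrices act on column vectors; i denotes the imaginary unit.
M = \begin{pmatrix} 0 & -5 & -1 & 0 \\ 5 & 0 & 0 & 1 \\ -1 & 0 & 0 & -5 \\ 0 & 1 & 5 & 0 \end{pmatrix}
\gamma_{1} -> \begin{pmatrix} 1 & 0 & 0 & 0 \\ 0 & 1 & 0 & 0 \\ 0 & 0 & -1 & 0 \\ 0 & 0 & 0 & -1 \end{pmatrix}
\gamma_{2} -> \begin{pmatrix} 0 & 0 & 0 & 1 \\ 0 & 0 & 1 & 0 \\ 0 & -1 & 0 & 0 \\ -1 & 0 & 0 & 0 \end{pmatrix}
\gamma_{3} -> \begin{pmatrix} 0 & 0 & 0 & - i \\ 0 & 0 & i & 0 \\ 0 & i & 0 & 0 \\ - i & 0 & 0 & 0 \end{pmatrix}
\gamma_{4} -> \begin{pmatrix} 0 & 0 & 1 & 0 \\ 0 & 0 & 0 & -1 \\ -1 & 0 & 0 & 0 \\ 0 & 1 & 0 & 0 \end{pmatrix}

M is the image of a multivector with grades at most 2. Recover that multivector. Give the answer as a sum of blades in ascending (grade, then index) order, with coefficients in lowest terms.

Method: the blade images are trace-orthogonal — tr(rho(e_A) rho(e_B)^-1) = 4 if A = B and 0 otherwise — and rho(e_A)^-1 = (e_A)^2 * rho(e_A) with (e_A)^2 = +1 or -1, so the coefficient of e_A in the preimage is (e_A)^2 * tr(M rho(e_A))/4.
Nonzero projections over blades of grade <= 2: \gamma_{14}: (\gamma_{14})^2 = +1, tr(M rho(\gamma_{14})) = -4, coefficient -1; \gamma_{24}: (\gamma_{24})^2 = -1, tr(M rho(\gamma_{24})) = 20, coefficient -5. Every other blade of grade <= 2 projects to 0.
Answer: -\gamma_{14} - 5 \gamma_{24}


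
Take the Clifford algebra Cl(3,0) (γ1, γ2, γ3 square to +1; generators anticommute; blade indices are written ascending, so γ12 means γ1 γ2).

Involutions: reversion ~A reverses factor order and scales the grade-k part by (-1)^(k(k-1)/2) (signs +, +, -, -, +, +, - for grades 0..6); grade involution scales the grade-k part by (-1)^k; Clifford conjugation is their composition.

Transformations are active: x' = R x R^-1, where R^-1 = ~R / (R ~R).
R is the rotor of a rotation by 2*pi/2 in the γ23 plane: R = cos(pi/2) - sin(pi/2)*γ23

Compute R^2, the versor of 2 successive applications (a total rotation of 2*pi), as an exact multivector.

Half-angle bookkeeping: 2 applications in γ23 add up to rotor phase 2*pi/2 = pi, so R^2 = cos(pi) - sin(pi)*γ23.
cos(pi) = -1 and sin(pi) = 0, so R^2 = -1. The total rotation 2*pi is 1 full turn, so every vector returns to itself, yet the rotor is -1, on the OTHER sheet of the double cover (an odd number of 2*pi turns).
Answer: -1


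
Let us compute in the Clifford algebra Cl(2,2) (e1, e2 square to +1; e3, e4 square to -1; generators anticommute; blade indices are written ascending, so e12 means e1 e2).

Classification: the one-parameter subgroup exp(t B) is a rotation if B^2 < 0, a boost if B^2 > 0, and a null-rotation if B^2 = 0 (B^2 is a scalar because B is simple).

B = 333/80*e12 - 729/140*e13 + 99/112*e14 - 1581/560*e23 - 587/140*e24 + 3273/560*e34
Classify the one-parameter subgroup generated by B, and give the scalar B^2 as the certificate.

B^2 term by term: the squares give (333/80)^2*(e12)^2 + (-729/140)^2*(e13)^2 + (99/112)^2*(e14)^2 + (-1581/560)^2*(e23)^2 + (-587/140)^2*(e24)^2 + (3273/560)^2*(e34)^2 = 110889/6400*(-1) + 531441/19600*(+1) + 9801/12544*(+1) + 2499561/313600*(+1) + 344569/19600*(+1) + 10712529/313600*(-1) = 49/25 (each basis 2-blade squares to minus the product of its generators' squares); cross terms between blades sharing an index anticommute and cancel; the commuting (index-disjoint) pairs give grade-4 terms 2*c*c'*(blade product), which cancel blade by blade — e1234: 1089909/22400 - 427923/9800 - 156519/31360 = 0 — confirming B is simple. So B^2 = 49/25.
Answer: boost, certificate B^2 = 49/25. Why this suffices: the scalar 49/25 survives any versor conjugation, so its sign alone determines the class however B is presented.


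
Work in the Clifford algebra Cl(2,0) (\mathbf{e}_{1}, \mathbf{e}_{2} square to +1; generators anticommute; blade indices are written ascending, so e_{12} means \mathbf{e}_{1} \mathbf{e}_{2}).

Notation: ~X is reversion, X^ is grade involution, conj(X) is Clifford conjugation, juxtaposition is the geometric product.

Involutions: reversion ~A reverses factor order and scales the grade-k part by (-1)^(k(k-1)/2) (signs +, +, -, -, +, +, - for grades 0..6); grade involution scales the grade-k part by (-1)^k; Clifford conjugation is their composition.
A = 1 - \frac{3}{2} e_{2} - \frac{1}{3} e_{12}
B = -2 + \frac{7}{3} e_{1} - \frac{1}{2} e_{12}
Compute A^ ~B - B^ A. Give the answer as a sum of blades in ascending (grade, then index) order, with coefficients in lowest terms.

first term: -\frac{11}{6} + \frac{19}{12} e_{1} - \frac{20}{9} e_{2} - \frac{7}{3} e_{12}
second term: -\frac{13}{6} - \frac{19}{12} e_{1} + \frac{34}{9} e_{2} + \frac{11}{3} e_{12}
Answer: \frac{1}{3} + \frac{19}{6} e_{1} - 6 e_{2} - 6 e_{12}
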